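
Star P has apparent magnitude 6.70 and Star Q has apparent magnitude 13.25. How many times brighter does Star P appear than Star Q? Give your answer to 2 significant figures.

Δm = 6.70 − (13.25) = -6.55
Flux ratio = 10^(−0.4 Δm) = 10^(−0.4 × -6.55) = 10^2.620 = 416.9

420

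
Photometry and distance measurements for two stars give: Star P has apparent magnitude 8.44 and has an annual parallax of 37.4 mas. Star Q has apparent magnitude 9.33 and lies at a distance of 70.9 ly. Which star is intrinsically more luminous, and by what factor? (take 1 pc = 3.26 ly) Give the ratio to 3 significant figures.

Star P: p = 37.4 mas = 0.0374″ → d = 1/p = 26.74 pc
Star P: M = m − 5 log₁₀ d + 5 = 8.44 − 5·1.4271 + 5 = 6.304
Star Q: d = 70.9 ly / 3.26 = 21.75 pc
Star Q: M = m − 5 log₁₀ d + 5 = 9.33 − 5·1.3374 + 5 = 7.643
ΔM = M_P − M_Q = 6.304 − (7.643) = -1.338; smaller M is more luminous → Star P.
L ratio = 10^(0.4 |ΔM|) = 10^0.535 = 3.431

Star P is more luminous, by a factor of 3.43.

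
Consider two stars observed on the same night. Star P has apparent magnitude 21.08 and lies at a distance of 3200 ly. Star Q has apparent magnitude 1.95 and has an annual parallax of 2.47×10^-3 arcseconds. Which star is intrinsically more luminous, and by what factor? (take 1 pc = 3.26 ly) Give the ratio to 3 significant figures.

Star P: d = 3200 ly / 3.26 = 981.6 pc
Star P: M = m − 5 log₁₀ d + 5 = 21.08 − 5·2.9919 + 5 = 11.120
Star Q: d = 1/p = 1/2.47×10^-3″ = 404.9 pc
Star Q: M = m − 5 log₁₀ d + 5 = 1.95 − 5·2.6073 + 5 = -6.087
ΔM = M_P − M_Q = 11.120 − (-6.087) = 17.207; smaller M is more luminous → Star Q.
L ratio = 10^(0.4 |ΔM|) = 10^6.883 = 7.634×10^6

Star Q is more luminous, by a factor of 7.63×10^6.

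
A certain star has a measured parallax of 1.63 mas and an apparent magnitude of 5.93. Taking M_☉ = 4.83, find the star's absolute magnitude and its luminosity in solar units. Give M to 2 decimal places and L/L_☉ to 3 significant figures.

d = 1/p = 1000/1.63 mas = 613.5 pc
M = m − 5 log₁₀ d + 5 = 5.93 − 5·2.7878 + 5 = -3.009
M − M_☉ = -3.009 − 4.83 = -7.839
L/L_☉ = 10^(−0.4 × -7.839) = 1367

M ≈ -3.01; L/L_☉ ≈ 1370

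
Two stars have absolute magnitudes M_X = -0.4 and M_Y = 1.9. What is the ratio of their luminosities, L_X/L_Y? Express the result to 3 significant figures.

ΔM = M_X − M_Y = -2.3
L_X/L_Y = 10^(−0.4 ΔM) = 10^0.920 = 8.318

L_X/L_Y ≈ 8.32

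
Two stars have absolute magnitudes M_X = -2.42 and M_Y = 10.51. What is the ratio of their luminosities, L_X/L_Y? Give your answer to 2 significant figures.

L_X/L_Y ≈ 150000

ΔM = M_X − M_Y = -12.93
L_X/L_Y = 10^(−0.4 ΔM) = 10^5.172 = 148600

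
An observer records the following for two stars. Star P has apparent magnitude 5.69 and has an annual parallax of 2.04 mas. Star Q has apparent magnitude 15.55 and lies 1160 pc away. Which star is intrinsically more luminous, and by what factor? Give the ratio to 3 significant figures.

Star P is more luminous, by a factor of 1570.

Star P: p = 2.04 mas = 2.04×10^-3″ → d = 1/p = 490.2 pc
Star P: M = m − 5 log₁₀ d + 5 = 5.69 − 5·2.6904 + 5 = -2.762
Star Q: M = m − 5 log₁₀ d + 5 = 15.55 − 5·3.0645 + 5 = 5.228
ΔM = M_P − M_Q = -2.762 − (5.228) = -7.990; smaller M is more luminous → Star P.
L ratio = 10^(0.4 |ΔM|) = 10^3.196 = 1570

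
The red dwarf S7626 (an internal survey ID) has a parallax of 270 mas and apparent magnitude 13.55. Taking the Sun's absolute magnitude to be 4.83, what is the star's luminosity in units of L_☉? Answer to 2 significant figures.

d = 1/p = 1000/270 mas = 3.704 pc
M = m − 5 log₁₀ d + 5 = 13.55 − 5·0.5686 + 5 = 15.707
M − M_☉ = 15.707 − 4.83 = 10.877
L/L_☉ = 10^(−0.4 × 10.877) = 4.459×10^-5

L/L_☉ ≈ 4.5×10^-5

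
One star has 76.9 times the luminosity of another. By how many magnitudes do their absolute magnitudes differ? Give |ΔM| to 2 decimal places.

Pogson: ΔM = −2.5 log₁₀(ratio) = −2.5 log₁₀(76.9) = −2.5 × 1.8859 = -4.715

|ΔM| ≈ 4.71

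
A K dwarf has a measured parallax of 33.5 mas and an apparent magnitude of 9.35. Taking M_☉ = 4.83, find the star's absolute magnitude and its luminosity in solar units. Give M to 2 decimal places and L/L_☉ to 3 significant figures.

M ≈ 6.98; L/L_☉ ≈ 0.139

d = 1/p = 1000/33.5 mas = 29.85 pc
M = m − 5 log₁₀ d + 5 = 9.35 − 5·1.4750 + 5 = 6.975
M − M_☉ = 6.975 − 4.83 = 2.145
L/L_☉ = 10^(−0.4 × 2.145) = 0.1386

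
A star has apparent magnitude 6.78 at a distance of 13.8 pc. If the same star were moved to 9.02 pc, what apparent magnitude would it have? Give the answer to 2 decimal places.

m ≈ 5.86

Flux ∝ 1/d², so Δm = 5 log₁₀(d₂/d₁) = 5 log₁₀(9.02/13.8) = -0.923
m₂ = m₁ + Δm = 6.78 + (-0.923) = 5.857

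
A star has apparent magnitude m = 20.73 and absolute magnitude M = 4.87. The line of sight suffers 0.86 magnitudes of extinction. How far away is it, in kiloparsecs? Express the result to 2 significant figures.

d ≈ 10 kpc

m − M = 5 log₁₀(d/10 pc) + A  ⇒  20.73 − (4.87) − 0.86 = 5 log₁₀(d/10)
15.000 = 5 log₁₀(d/10)
log₁₀ d = (m − M − A)/5 + 1 = 4.0000
d = 10^4.0000 = 10000 pc
= 10.00 kpc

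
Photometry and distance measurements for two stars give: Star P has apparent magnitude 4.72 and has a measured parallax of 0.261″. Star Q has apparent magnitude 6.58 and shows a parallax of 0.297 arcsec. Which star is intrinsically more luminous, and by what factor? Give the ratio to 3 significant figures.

Star P: d = 1/p = 1/0.261″ = 3.831 pc
Star P: M = m − 5 log₁₀ d + 5 = 4.72 − 5·0.5834 + 5 = 6.803
Star Q: d = 1/p = 1/0.297″ = 3.367 pc
Star Q: M = m − 5 log₁₀ d + 5 = 6.58 − 5·0.5272 + 5 = 8.944
ΔM = M_P − M_Q = 6.803 − (8.944) = -2.141; smaller M is more luminous → Star P.
L ratio = 10^(0.4 |ΔM|) = 10^0.856 = 7.182

Star P is more luminous, by a factor of 7.18.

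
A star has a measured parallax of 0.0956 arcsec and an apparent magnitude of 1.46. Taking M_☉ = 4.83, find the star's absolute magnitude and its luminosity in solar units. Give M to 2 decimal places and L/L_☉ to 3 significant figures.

M ≈ 1.36; L/L_☉ ≈ 24.4

d = 1/p = 1/0.0956″ = 10.46 pc
M = m − 5 log₁₀ d + 5 = 1.46 − 5·1.0195 + 5 = 1.362
M − M_☉ = 1.362 − 4.83 = -3.468
L/L_☉ = 10^(−0.4 × -3.468) = 24.38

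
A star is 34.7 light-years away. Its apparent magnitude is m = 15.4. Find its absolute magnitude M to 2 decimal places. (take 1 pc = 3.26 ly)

M ≈ 15.26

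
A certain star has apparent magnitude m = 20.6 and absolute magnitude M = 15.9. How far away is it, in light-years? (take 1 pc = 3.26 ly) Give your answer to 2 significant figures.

d ≈ 280 ly

Distance modulus: m − M = 20.6 − (15.9) = 4.700
m − M = 5 log₁₀ d − 5
log₁₀ d = (m − M)/5 + 1 = 1.9400
d = 10^1.9400 = 87.10 pc
= 283.9 ly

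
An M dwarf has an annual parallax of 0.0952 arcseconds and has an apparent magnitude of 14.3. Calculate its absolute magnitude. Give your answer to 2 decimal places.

d = 1/p = 1/0.0952″ = 10.50 pc
5 log₁₀(d/10 pc) = 5 log₁₀(10.50) − 5 = 0.107
M = m − 5 log₁₀(d/10) = 14.3 − 0.107 = 14.193

M ≈ 14.19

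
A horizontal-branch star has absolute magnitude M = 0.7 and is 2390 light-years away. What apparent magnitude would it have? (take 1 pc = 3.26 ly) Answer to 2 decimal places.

d = 2390 ly / 3.26 = 733.1 pc
m = M + 5 log₁₀ d − 5 = 0.7 + 5·2.8652 − 5 = 10.026

m ≈ 10.03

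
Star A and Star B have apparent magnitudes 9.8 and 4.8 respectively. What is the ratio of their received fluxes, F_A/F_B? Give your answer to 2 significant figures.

Magnitude difference = 5.0
Flux ratio = 10^(−0.4 Δm) = 10^(−0.4 × 5.0) = 10^-2.000 = 0.01000

F_A/F_B ≈ 0.010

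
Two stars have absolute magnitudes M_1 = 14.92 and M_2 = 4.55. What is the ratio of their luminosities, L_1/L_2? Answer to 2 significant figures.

L_1/L_2 ≈ 7.1×10^-5

ΔM = M_1 − M_2 = 10.37
L_1/L_2 = 10^(−0.4 ΔM) = 10^-4.148 = 7.112×10^-5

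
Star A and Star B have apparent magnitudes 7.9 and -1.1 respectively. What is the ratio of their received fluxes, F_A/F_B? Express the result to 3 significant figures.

Magnitude difference = 9.0
Flux ratio = 10^(−0.4 Δm) = 10^(−0.4 × 9.0) = 10^-3.600 = 2.512×10^-4

F_A/F_B ≈ 2.51×10^-4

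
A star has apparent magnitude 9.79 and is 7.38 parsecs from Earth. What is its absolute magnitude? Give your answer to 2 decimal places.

5 log₁₀(d/10 pc) = 5 log₁₀(7.380) − 5 = -0.660
M = m − 5 log₁₀(d/10) = 9.79 + 0.660 = 10.450

M ≈ 10.45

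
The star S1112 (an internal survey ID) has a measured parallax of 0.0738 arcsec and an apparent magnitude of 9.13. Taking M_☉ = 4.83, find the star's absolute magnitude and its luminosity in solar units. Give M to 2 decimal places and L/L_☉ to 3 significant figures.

d = 1/p = 1/0.0738″ = 13.55 pc
M = m − 5 log₁₀ d + 5 = 9.13 − 5·1.1319 + 5 = 8.470
M − M_☉ = 8.470 − 4.83 = 3.640
L/L_☉ = 10^(−0.4 × 3.640) = 0.03499

M ≈ 8.47; L/L_☉ ≈ 0.0350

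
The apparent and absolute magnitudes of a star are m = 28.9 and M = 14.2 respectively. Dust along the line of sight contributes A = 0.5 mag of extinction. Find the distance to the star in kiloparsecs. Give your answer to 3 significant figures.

m − M = 5 log₁₀(d/10 pc) + A  ⇒  28.9 − (14.2) − 0.5 = 5 log₁₀(d/10)
14.200 = 5 log₁₀(d/10)
log₁₀ d = (m − M − A)/5 + 1 = 3.8400
d = 10^3.8400 = 6918 pc
= 6.918 kpc

d ≈ 6.92 kpc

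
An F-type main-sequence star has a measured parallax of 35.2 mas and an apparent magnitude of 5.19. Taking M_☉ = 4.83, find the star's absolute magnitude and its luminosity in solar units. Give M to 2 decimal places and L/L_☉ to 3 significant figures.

d = 1/p = 1000/35.2 mas = 28.41 pc
M = m − 5 log₁₀ d + 5 = 5.19 − 5·1.4535 + 5 = 2.923
M − M_☉ = 2.923 − 4.83 = -1.907
L/L_☉ = 10^(−0.4 × -1.907) = 5.793

M ≈ 2.92; L/L_☉ ≈ 5.79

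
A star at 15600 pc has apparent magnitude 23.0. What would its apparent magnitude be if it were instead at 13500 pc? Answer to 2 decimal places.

Flux ∝ 1/d², so Δm = 5 log₁₀(d₂/d₁) = 5 log₁₀(13500/15600) = -0.314
m₂ = m₁ + Δm = 23.0 + (-0.314) = 22.686

m ≈ 22.69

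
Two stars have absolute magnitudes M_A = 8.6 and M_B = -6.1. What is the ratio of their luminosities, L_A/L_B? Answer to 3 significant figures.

L_A/L_B ≈ 1.32×10^-6

ΔM = M_A − M_B = 14.7
L_A/L_B = 10^(−0.4 ΔM) = 10^-5.880 = 1.318×10^-6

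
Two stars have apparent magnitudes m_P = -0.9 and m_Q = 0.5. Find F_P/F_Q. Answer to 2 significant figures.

Magnitude difference = -1.4
Flux ratio = 10^(−0.4 Δm) = 10^(−0.4 × -1.4) = 10^0.560 = 3.631

F_P/F_Q ≈ 3.6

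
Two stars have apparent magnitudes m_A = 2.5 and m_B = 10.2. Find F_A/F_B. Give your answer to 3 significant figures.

Δm = 2.5 − (10.2) = -7.7
Flux ratio = 10^(−0.4 Δm) = 10^(−0.4 × -7.7) = 10^3.080 = 1202

F_A/F_B ≈ 1200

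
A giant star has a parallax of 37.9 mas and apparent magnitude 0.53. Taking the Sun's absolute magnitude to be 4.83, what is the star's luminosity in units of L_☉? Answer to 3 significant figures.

d = 1/p = 1000/37.9 mas = 26.39 pc
M = m − 5 log₁₀ d + 5 = 0.53 − 5·1.4214 + 5 = -1.577
M − M_☉ = -1.577 − 4.83 = -6.407
L/L_☉ = 10^(−0.4 × -6.407) = 365.4

L/L_☉ ≈ 365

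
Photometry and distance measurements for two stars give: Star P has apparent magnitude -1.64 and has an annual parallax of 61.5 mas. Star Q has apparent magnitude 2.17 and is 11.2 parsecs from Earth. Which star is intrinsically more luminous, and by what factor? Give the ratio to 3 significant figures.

Star P is more luminous, by a factor of 70.4.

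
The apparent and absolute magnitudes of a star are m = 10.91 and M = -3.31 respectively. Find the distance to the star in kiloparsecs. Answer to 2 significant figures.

d ≈ 7.0 kpc

Distance modulus: m − M = 10.91 − (-3.31) = 14.220
m − M = 5 log₁₀ d − 5
log₁₀ d = (m − M)/5 + 1 = 3.8440
d = 10^3.8440 = 6982 pc
= 6.982 kpc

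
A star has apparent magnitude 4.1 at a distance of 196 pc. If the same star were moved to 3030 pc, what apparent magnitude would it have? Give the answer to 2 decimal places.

m ≈ 10.05

Flux ∝ 1/d², so Δm = 5 log₁₀(d₂/d₁) = 5 log₁₀(3030/196) = 5.946
m₂ = m₁ + Δm = 4.1 + (5.946) = 10.046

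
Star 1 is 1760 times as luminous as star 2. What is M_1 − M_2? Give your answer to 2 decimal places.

Pogson: ΔM = −2.5 log₁₀(ratio) = −2.5 log₁₀(1760) = −2.5 × 3.2455 = -8.114
Star 1 is brighter, so it has the smaller magnitude: the difference is negative.

M_1 − M_2 ≈ -8.11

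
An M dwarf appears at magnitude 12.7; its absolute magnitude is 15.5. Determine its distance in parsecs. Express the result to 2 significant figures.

μ = m − M = -2.800
m − M = 5 log₁₀ d − 5
log₁₀ d = (m − M)/5 + 1 = 0.4400
d = 10^0.4400 = 2.754 pc

d ≈ 2.8 pc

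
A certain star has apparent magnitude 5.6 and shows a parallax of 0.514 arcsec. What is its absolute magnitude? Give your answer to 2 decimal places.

d = 1/p = 1/0.514″ = 1.946 pc
5 log₁₀(d/10 pc) = 5 log₁₀(1.946) − 5 = -3.555
M = m − 5 log₁₀(d/10) = 5.6 + 3.555 = 9.155

M ≈ 9.15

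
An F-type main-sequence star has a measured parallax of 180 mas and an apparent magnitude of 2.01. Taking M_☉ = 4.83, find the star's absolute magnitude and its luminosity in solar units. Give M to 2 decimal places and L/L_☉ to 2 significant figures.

d = 1/p = 1000/180 mas = 5.556 pc
M = m − 5 log₁₀ d + 5 = 2.01 − 5·0.7447 + 5 = 3.286
M − M_☉ = 3.286 − 4.83 = -1.544
L/L_☉ = 10^(−0.4 × -1.544) = 4.144

M ≈ 3.29; L/L_☉ ≈ 4.1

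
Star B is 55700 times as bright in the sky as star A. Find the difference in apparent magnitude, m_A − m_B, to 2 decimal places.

Pogson: Δm = −2.5 log₁₀(ratio) = −2.5 log₁₀(55700) = −2.5 × 4.7459 = -11.865
Star B is brighter so has the smaller magnitude: m_A − m_B is positive.

m_A − m_B ≈ 11.86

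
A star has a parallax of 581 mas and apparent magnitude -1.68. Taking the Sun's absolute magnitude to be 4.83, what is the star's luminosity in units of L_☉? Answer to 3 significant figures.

L/L_☉ ≈ 11.9

d = 1/p = 1000/581 mas = 1.721 pc
M = m − 5 log₁₀ d + 5 = -1.68 − 5·0.2358 + 5 = 2.141
M − M_☉ = 2.141 − 4.83 = -2.689
L/L_☉ = 10^(−0.4 × -2.689) = 11.90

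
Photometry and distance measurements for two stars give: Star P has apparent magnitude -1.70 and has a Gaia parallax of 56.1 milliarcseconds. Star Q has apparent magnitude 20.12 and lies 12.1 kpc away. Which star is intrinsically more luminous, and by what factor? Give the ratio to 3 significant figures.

Star P: p = 56.1 mas = 0.0561″ → d = 1/p = 17.83 pc
Star P: M = m − 5 log₁₀ d + 5 = -1.70 − 5·1.2510 + 5 = -2.955
Star Q: d = 12.1 kpc = 12100 pc
Star Q: M = m − 5 log₁₀ d + 5 = 20.12 − 5·4.0828 + 5 = 4.706
ΔM = M_P − M_Q = -2.955 − (4.706) = -7.661; smaller M is more luminous → Star P.
L ratio = 10^(0.4 |ΔM|) = 10^3.065 = 1160

Star P is more luminous, by a factor of 1160.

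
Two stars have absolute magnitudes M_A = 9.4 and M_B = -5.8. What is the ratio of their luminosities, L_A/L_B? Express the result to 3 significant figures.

ΔM = M_A − M_B = 15.2
L_A/L_B = 10^(−0.4 ΔM) = 10^-6.080 = 8.318×10^-7

L_A/L_B ≈ 8.32×10^-7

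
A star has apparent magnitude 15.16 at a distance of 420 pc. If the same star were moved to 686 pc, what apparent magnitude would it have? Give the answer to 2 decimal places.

m ≈ 16.23

Flux ∝ 1/d², so Δm = 5 log₁₀(d₂/d₁) = 5 log₁₀(686/420) = 1.065
m₂ = m₁ + Δm = 15.16 + (1.065) = 16.225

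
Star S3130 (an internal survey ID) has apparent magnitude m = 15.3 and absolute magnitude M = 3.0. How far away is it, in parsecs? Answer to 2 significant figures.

d ≈ 2900 pc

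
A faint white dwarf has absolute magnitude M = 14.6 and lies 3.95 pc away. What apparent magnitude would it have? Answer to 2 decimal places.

m ≈ 12.58

m = M + 5 log₁₀ d − 5 = 14.6 + 5·0.5966 − 5 = 12.583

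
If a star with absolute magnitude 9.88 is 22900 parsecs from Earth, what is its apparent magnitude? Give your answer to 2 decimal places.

m ≈ 26.68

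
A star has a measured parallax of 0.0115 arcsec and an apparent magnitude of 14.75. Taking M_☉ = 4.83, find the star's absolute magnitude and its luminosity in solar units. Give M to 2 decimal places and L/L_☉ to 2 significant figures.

M ≈ 10.05; L/L_☉ ≈ 8.1×10^-3

d = 1/p = 1/0.0115″ = 86.96 pc
M = m − 5 log₁₀ d + 5 = 14.75 − 5·1.9393 + 5 = 10.053
M − M_☉ = 10.053 − 4.83 = 5.223
L/L_☉ = 10^(−0.4 × 5.223) = 8.140×10^-3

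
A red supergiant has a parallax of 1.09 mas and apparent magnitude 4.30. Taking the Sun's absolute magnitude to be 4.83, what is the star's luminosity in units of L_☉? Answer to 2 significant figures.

L/L_☉ ≈ 14000

d = 1/p = 1000/1.09 mas = 917.4 pc
M = m − 5 log₁₀ d + 5 = 4.30 − 5·2.9626 + 5 = -5.513
M − M_☉ = -5.513 − 4.83 = -10.343
L/L_☉ = 10^(−0.4 × -10.343) = 13710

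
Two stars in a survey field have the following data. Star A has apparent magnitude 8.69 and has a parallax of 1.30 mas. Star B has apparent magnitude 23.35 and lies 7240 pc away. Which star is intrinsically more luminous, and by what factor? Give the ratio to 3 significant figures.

Star A: p = 1.30 mas = 1.30×10^-3″ → d = 1/p = 769.2 pc
Star A: M = m − 5 log₁₀ d + 5 = 8.69 − 5·2.8861 + 5 = -0.740
Star B: M = m − 5 log₁₀ d + 5 = 23.35 − 5·3.8597 + 5 = 9.051
ΔM = M_A − M_B = -0.740 − (9.051) = -9.792; smaller M is more luminous → Star A.
L ratio = 10^(0.4 |ΔM|) = 10^3.917 = 8253

Star A is more luminous, by a factor of 8250.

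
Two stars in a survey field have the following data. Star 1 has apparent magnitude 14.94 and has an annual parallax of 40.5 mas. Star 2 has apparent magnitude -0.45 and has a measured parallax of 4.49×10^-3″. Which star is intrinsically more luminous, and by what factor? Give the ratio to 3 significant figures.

Star 2 is more luminous, by a factor of 1.17×10^8.

Star 1: p = 40.5 mas = 0.0405″ → d = 1/p = 24.69 pc
Star 1: M = m − 5 log₁₀ d + 5 = 14.94 − 5·1.3925 + 5 = 12.977
Star 2: d = 1/p = 1/4.49×10^-3″ = 222.7 pc
Star 2: M = m − 5 log₁₀ d + 5 = -0.45 − 5·2.3478 + 5 = -7.189
ΔM = M_1 − M_2 = 12.977 − (-7.189) = 20.166; smaller M is more luminous → Star 2.
L ratio = 10^(0.4 |ΔM|) = 10^8.066 = 1.165×10^8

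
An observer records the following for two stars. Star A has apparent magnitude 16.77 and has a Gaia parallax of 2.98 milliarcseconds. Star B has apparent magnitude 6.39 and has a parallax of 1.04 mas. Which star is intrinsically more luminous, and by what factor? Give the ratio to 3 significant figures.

Star A: p = 2.98 mas = 2.98×10^-3″ → d = 1/p = 335.6 pc
Star A: M = m − 5 log₁₀ d + 5 = 16.77 − 5·2.5258 + 5 = 9.141
Star B: p = 1.04 mas = 1.04×10^-3″ → d = 1/p = 961.5 pc
Star B: M = m − 5 log₁₀ d + 5 = 6.39 − 5·2.9830 + 5 = -3.525
ΔM = M_A − M_B = 9.141 − (-3.525) = 12.666; smaller M is more luminous → Star B.
L ratio = 10^(0.4 |ΔM|) = 10^5.066 = 116500

Star B is more luminous, by a factor of 117000.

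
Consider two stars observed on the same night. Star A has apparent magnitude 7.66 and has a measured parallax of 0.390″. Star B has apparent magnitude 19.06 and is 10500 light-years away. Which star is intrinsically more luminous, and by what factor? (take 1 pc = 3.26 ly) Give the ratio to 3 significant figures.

Star A: d = 1/p = 1/0.390″ = 2.564 pc
Star A: M = m − 5 log₁₀ d + 5 = 7.66 − 5·0.4089 + 5 = 10.615
Star B: d = 10500 ly / 3.26 = 3221 pc
Star B: M = m − 5 log₁₀ d + 5 = 19.06 − 5·3.5080 + 5 = 6.520
ΔM = M_A − M_B = 10.615 − (6.520) = 4.095; smaller M is more luminous → Star B.
L ratio = 10^(0.4 |ΔM|) = 10^1.638 = 43.46

Star B is more luminous, by a factor of 43.5.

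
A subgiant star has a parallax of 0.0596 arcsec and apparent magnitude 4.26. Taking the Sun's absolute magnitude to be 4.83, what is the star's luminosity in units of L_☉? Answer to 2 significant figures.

L/L_☉ ≈ 4.8

d = 1/p = 1/0.0596″ = 16.78 pc
M = m − 5 log₁₀ d + 5 = 4.26 − 5·1.2248 + 5 = 3.136
M − M_☉ = 3.136 − 4.83 = -1.694
L/L_☉ = 10^(−0.4 × -1.694) = 4.759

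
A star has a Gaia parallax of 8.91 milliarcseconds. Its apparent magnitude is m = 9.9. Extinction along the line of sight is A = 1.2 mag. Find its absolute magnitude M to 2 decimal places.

M ≈ 3.45

p = 8.91 mas = 8.91×10^-3″ → d = 1/p = 112.2 pc
5 log₁₀(d/10 pc) = 5 log₁₀(112.2) − 5 = 5.251
M = m − 5 log₁₀(d/10) − A = 9.9 − 5.251 − 1.2 = 3.449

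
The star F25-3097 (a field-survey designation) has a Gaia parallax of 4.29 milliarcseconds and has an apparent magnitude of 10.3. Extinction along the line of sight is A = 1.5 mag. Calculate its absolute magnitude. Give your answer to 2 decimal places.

p = 4.29 mas = 4.29×10^-3″ → d = 1/p = 233.1 pc
5 log₁₀(d/10 pc) = 5 log₁₀(233.1) − 5 = 6.838
M = m − 5 log₁₀(d/10) − A = 10.3 − 6.838 − 1.5 = 1.962

M ≈ 1.96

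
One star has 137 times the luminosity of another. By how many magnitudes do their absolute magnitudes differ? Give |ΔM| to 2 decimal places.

|ΔM| ≈ 5.34

Pogson: ΔM = −2.5 log₁₀(ratio) = −2.5 log₁₀(137) = −2.5 × 2.1367 = -5.342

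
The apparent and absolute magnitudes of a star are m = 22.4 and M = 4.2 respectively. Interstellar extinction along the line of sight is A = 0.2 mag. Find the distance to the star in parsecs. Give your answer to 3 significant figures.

m − M = 5 log₁₀(d/10 pc) + A  ⇒  22.4 − (4.2) − 0.2 = 5 log₁₀(d/10)
18.000 = 5 log₁₀(d/10)
log₁₀ d = (m − M − A)/5 + 1 = 4.6000
d = 10^4.6000 = 39810 pc

d ≈ 39800 pc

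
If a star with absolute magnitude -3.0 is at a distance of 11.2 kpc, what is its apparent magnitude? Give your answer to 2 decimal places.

d = 11.2 kpc = 11200 pc
m = M + 5 log₁₀ d − 5 = -3.0 + 5·4.0492 − 5 = 12.246

m ≈ 12.25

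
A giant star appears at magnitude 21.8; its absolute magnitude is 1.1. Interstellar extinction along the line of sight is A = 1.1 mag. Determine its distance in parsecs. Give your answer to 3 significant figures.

m − M = 5 log₁₀(d/10 pc) + A  ⇒  21.8 − (1.1) − 1.1 = 5 log₁₀(d/10)
19.600 = 5 log₁₀(d/10)
log₁₀ d = (m − M − A)/5 + 1 = 4.9200
d = 10^4.9200 = 83180 pc

d ≈ 83200 pc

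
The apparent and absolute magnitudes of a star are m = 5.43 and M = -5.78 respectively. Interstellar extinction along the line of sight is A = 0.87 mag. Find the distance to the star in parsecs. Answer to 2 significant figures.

d ≈ 1200 pc

m − M = 5 log₁₀(d/10 pc) + A  ⇒  5.43 − (-5.78) − 0.87 = 5 log₁₀(d/10)
10.340 = 5 log₁₀(d/10)
log₁₀ d = (m − M − A)/5 + 1 = 3.0680
d = 10^3.0680 = 1169 pc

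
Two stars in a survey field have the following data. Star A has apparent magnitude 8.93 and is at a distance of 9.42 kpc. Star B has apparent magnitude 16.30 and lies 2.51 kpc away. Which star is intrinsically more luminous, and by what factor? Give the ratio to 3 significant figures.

Star A: d = 9.42 kpc = 9420 pc
Star A: M = m − 5 log₁₀ d + 5 = 8.93 − 5·3.9741 + 5 = -5.940
Star B: d = 2.51 kpc = 2510 pc
Star B: M = m − 5 log₁₀ d + 5 = 16.30 − 5·3.3997 + 5 = 4.302
ΔM = M_A − M_B = -5.940 − (4.302) = -10.242; smaller M is more luminous → Star A.
L ratio = 10^(0.4 |ΔM|) = 10^4.097 = 12500

Star A is more luminous, by a factor of 12500.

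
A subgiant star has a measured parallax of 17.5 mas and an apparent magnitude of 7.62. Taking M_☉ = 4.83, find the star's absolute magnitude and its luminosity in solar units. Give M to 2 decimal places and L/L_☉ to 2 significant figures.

d = 1/p = 1000/17.5 mas = 57.14 pc
M = m − 5 log₁₀ d + 5 = 7.62 − 5·1.7570 + 5 = 3.835
M − M_☉ = 3.835 − 4.83 = -0.995
L/L_☉ = 10^(−0.4 × -0.995) = 2.500

M ≈ 3.84; L/L_☉ ≈ 2.5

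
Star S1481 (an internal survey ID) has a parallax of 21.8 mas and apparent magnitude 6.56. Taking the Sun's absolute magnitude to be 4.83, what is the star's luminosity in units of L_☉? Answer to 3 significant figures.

L/L_☉ ≈ 4.28

d = 1/p = 1000/21.8 mas = 45.87 pc
M = m − 5 log₁₀ d + 5 = 6.56 − 5·1.6615 + 5 = 3.252
M − M_☉ = 3.252 − 4.83 = -1.578
L/L_☉ = 10^(−0.4 × -1.578) = 4.276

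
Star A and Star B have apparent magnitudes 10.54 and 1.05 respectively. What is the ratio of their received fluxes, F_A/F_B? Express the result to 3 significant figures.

F_A/F_B ≈ 1.60×10^-4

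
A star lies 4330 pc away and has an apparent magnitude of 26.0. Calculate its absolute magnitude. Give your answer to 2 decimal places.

M ≈ 12.82

5 log₁₀(d/10 pc) = 5 log₁₀(4330) − 5 = 13.182
M = m − 5 log₁₀(d/10) = 26.0 − 13.182 = 12.818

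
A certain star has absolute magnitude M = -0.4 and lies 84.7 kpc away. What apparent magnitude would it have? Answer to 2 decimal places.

m ≈ 19.24

d = 84.7 kpc = 84700 pc
m = M + 5 log₁₀ d − 5 = -0.4 + 5·4.9279 − 5 = 19.239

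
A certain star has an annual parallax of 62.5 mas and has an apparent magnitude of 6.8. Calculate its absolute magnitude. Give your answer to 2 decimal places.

M ≈ 5.78

p = 62.5 mas = 0.0625″ → d = 1/p = 16.00 pc
5 log₁₀(d/10 pc) = 5 log₁₀(16.00) − 5 = 1.021
M = m − 5 log₁₀(d/10) = 6.8 − 1.021 = 5.779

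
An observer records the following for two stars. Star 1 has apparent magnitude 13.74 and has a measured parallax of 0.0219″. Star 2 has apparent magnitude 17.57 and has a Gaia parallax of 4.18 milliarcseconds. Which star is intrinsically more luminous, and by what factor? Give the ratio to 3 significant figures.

Star 1: d = 1/p = 1/0.0219″ = 45.66 pc
Star 1: M = m − 5 log₁₀ d + 5 = 13.74 − 5·1.6596 + 5 = 10.442
Star 2: p = 4.18 mas = 4.18×10^-3″ → d = 1/p = 239.2 pc
Star 2: M = m − 5 log₁₀ d + 5 = 17.57 − 5·2.3788 + 5 = 10.676
ΔM = M_1 − M_2 = 10.442 − (10.676) = -0.234; smaller M is more luminous → Star 1.
L ratio = 10^(0.4 |ΔM|) = 10^0.093 = 1.240

Star 1 is more luminous, by a factor of 1.24.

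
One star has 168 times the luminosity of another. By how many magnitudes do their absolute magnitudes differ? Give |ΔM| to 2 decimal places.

|ΔM| ≈ 5.56

Pogson: ΔM = −2.5 log₁₀(ratio) = −2.5 log₁₀(168) = −2.5 × 2.2253 = -5.563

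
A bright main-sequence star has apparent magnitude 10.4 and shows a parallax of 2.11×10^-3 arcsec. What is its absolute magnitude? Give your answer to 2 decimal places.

d = 1/p = 1/2.11×10^-3″ = 473.9 pc
5 log₁₀(d/10 pc) = 5 log₁₀(473.9) − 5 = 8.379
M = m − 5 log₁₀(d/10) = 10.4 − 8.379 = 2.021

M ≈ 2.02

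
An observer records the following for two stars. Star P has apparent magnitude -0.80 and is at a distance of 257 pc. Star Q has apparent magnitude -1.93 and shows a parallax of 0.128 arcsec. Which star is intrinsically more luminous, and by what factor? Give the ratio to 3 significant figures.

Star P is more luminous, by a factor of 382.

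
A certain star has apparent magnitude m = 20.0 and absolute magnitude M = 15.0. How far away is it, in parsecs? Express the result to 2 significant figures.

d ≈ 100 pc

μ = m − M = 5.000
m − M = 5 log₁₀ d − 5
log₁₀ d = (m − M)/5 + 1 = 2.0000
d = 10^2.0000 = 100.0 pc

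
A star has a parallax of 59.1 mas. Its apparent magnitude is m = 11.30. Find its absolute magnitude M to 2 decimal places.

p = 59.1 mas = 0.0591″ → d = 1/p = 16.92 pc
5 log₁₀(d/10 pc) = 5 log₁₀(16.92) − 5 = 1.142
M = m − 5 log₁₀(d/10) = 11.30 − 1.142 = 10.158

M ≈ 10.16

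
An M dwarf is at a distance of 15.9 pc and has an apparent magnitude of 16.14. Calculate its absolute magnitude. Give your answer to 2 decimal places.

5 log₁₀(d/10 pc) = 5 log₁₀(15.90) − 5 = 1.007
M = m − 5 log₁₀(d/10) = 16.14 − 1.007 = 15.133

M ≈ 15.13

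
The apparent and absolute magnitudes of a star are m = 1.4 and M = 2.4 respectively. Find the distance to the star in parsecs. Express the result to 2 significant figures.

d ≈ 6.3 pc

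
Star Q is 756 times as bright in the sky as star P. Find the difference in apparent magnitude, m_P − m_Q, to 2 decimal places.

m_P − m_Q ≈ 7.20

Pogson: Δm = −2.5 log₁₀(ratio) = −2.5 log₁₀(756) = −2.5 × 2.8785 = -7.196
Star Q is brighter so has the smaller magnitude: m_P − m_Q is positive.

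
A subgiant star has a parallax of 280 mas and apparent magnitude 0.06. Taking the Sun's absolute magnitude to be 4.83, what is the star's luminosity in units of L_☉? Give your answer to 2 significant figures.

d = 1/p = 1000/280 mas = 3.571 pc
M = m − 5 log₁₀ d + 5 = 0.06 − 5·0.5528 + 5 = 2.296
M − M_☉ = 2.296 − 4.83 = -2.534
L/L_☉ = 10^(−0.4 × -2.534) = 10.32

L/L_☉ ≈ 10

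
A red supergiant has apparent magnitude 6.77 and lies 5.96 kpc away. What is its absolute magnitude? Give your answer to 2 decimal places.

M ≈ -7.11

d = 5.96 kpc = 5960 pc
5 log₁₀(d/10 pc) = 5 log₁₀(5960) − 5 = 13.876
M = m − 5 log₁₀(d/10) = 6.77 − 13.876 = -7.106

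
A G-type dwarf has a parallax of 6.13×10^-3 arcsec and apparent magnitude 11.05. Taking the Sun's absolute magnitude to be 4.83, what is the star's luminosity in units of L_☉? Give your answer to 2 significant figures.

d = 1/p = 1/6.13×10^-3″ = 163.1 pc
M = m − 5 log₁₀ d + 5 = 11.05 − 5·2.2125 + 5 = 4.987
M − M_☉ = 4.987 − 4.83 = 0.157
L/L_☉ = 10^(−0.4 × 0.157) = 0.8651

L/L_☉ ≈ 0.87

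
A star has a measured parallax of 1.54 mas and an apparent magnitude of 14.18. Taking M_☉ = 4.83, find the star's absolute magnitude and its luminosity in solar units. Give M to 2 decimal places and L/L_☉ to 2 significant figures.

d = 1/p = 1000/1.54 mas = 649.4 pc
M = m − 5 log₁₀ d + 5 = 14.18 − 5·2.8125 + 5 = 5.118
M − M_☉ = 5.118 − 4.83 = 0.288
L/L_☉ = 10^(−0.4 × 0.288) = 0.7673

M ≈ 5.12; L/L_☉ ≈ 0.77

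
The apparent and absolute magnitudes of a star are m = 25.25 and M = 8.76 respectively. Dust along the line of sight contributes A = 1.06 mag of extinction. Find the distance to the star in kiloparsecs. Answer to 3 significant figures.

d ≈ 12.2 kpc

m − M = 5 log₁₀(d/10 pc) + A  ⇒  25.25 − (8.76) − 1.06 = 5 log₁₀(d/10)
15.430 = 5 log₁₀(d/10)
log₁₀ d = (m − M − A)/5 + 1 = 4.0860
d = 10^4.0860 = 12190 pc
= 12.19 kpc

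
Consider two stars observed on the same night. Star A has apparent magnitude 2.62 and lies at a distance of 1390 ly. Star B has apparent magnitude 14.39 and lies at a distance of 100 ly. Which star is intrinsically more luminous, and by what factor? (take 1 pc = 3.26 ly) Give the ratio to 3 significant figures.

Star A is more luminous, by a factor of 9.86×10^6.

Star A: d = 1390 ly / 3.26 = 426.4 pc
Star A: M = m − 5 log₁₀ d + 5 = 2.62 − 5·2.6298 + 5 = -5.529
Star B: d = 100 ly / 3.26 = 30.67 pc
Star B: M = m − 5 log₁₀ d + 5 = 14.39 − 5·1.4868 + 5 = 11.956
ΔM = M_A − M_B = -5.529 − (11.956) = -17.485; smaller M is more luminous → Star A.
L ratio = 10^(0.4 |ΔM|) = 10^6.994 = 9.863×10^6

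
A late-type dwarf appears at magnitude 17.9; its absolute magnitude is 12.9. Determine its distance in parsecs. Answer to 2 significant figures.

d ≈ 100 pc

Distance modulus: m − M = 17.9 − (12.9) = 5.000
m − M = 5 log₁₀ d − 5
log₁₀ d = (m − M)/5 + 1 = 2.0000
d = 10^2.0000 = 100.0 pc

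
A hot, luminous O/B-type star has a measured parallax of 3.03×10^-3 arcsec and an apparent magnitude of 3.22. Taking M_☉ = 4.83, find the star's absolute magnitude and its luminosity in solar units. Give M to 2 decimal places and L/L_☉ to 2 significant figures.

d = 1/p = 1/3.03×10^-3″ = 330.0 pc
M = m − 5 log₁₀ d + 5 = 3.22 − 5·2.5186 + 5 = -4.373
M − M_☉ = -4.373 − 4.83 = -9.203
L/L_☉ = 10^(−0.4 × -9.203) = 4799

M ≈ -4.37; L/L_☉ ≈ 4800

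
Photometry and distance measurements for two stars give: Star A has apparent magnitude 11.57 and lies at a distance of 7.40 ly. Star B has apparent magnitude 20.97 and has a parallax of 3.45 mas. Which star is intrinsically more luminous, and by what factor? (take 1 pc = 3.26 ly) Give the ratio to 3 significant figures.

Star B is more luminous, by a factor of 2.83.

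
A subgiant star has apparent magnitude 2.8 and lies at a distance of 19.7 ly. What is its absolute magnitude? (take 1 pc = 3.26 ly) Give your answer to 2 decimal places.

M ≈ 3.89

d = 19.7 ly / 3.26 = 6.043 pc
5 log₁₀(d/10 pc) = 5 log₁₀(6.043) − 5 = -1.094
M = m − 5 log₁₀(d/10) = 2.8 + 1.094 = 3.894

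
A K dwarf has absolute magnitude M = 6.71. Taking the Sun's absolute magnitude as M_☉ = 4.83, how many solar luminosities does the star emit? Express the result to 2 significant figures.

M − M_☉ = 6.71 − 4.83 = 1.880
L/L_☉ = 10^(−0.4 (M − M_☉)) = 10^-0.752 = 0.1770

L/L_☉ ≈ 0.18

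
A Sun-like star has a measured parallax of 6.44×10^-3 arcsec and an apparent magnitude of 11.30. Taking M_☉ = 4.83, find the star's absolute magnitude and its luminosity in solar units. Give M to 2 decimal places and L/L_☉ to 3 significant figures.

M ≈ 5.34; L/L_☉ ≈ 0.623

d = 1/p = 1/6.44×10^-3″ = 155.3 pc
M = m − 5 log₁₀ d + 5 = 11.30 − 5·2.1911 + 5 = 5.344
M − M_☉ = 5.344 − 4.83 = 0.514
L/L_☉ = 10^(−0.4 × 0.514) = 0.6226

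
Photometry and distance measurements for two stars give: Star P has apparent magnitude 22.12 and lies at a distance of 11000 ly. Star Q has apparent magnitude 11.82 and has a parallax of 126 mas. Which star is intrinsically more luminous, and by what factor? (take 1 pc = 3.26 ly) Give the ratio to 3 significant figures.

Star P is more luminous, by a factor of 13.7.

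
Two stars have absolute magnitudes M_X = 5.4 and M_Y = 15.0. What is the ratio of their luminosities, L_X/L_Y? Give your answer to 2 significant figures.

ΔM = M_X − M_Y = -9.6
L_X/L_Y = 10^(−0.4 ΔM) = 10^3.840 = 6918

L_X/L_Y ≈ 6900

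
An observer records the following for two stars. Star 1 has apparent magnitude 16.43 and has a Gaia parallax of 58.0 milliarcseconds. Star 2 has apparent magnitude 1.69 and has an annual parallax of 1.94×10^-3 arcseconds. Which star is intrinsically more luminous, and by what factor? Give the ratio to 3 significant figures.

Star 1: p = 58.0 mas = 0.0580″ → d = 1/p = 17.24 pc
Star 1: M = m − 5 log₁₀ d + 5 = 16.43 − 5·1.2366 + 5 = 15.247
Star 2: d = 1/p = 1/1.94×10^-3″ = 515.5 pc
Star 2: M = m − 5 log₁₀ d + 5 = 1.69 − 5·2.7122 + 5 = -6.871
ΔM = M_1 − M_2 = 15.247 − (-6.871) = 22.118; smaller M is more luminous → Star 2.
L ratio = 10^(0.4 |ΔM|) = 10^8.847 = 7.035×10^8

Star 2 is more luminous, by a factor of 7.03×10^8.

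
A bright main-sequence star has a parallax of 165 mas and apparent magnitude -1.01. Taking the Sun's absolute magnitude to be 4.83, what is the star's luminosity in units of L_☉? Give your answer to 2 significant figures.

d = 1/p = 1000/165 mas = 6.061 pc
M = m − 5 log₁₀ d + 5 = -1.01 − 5·0.7825 + 5 = 0.077
M − M_☉ = 0.077 − 4.83 = -4.753
L/L_☉ = 10^(−0.4 × -4.753) = 79.62

L/L_☉ ≈ 80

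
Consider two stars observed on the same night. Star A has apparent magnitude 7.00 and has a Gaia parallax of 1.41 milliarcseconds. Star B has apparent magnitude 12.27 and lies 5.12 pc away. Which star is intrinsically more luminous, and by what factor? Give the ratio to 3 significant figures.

Star A: p = 1.41 mas = 1.41×10^-3″ → d = 1/p = 709.2 pc
Star A: M = m − 5 log₁₀ d + 5 = 7.00 − 5·2.8508 + 5 = -2.254
Star B: M = m − 5 log₁₀ d + 5 = 12.27 − 5·0.7093 + 5 = 13.724
ΔM = M_A − M_B = -2.254 − (13.724) = -15.978; smaller M is more luminous → Star A.
L ratio = 10^(0.4 |ΔM|) = 10^6.391 = 2.460×10^6

Star A is more luminous, by a factor of 2.46×10^6.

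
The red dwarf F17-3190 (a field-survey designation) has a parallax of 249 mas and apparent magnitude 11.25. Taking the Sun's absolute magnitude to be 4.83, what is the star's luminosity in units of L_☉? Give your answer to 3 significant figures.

L/L_☉ ≈ 4.36×10^-4

d = 1/p = 1000/249 mas = 4.016 pc
M = m − 5 log₁₀ d + 5 = 11.25 − 5·0.6038 + 5 = 13.231
M − M_☉ = 13.231 − 4.83 = 8.401
L/L_☉ = 10^(−0.4 × 8.401) = 4.361×10^-4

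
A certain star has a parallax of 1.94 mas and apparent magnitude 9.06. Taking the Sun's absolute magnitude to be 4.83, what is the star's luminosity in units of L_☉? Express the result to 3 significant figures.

d = 1/p = 1000/1.94 mas = 515.5 pc
M = m − 5 log₁₀ d + 5 = 9.06 − 5·2.7122 + 5 = 0.499
M − M_☉ = 0.499 − 4.83 = -4.331
L/L_☉ = 10^(−0.4 × -4.331) = 54.00

L/L_☉ ≈ 54.0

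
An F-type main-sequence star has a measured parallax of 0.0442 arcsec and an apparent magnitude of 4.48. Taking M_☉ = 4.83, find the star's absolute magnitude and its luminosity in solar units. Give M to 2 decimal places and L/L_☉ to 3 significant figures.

M ≈ 2.71; L/L_☉ ≈ 7.07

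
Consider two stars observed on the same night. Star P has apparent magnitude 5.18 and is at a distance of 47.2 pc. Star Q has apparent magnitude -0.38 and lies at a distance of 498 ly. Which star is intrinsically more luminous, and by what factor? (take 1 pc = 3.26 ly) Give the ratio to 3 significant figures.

Star Q is more luminous, by a factor of 1750.

Star P: M = m − 5 log₁₀ d + 5 = 5.18 − 5·1.6739 + 5 = 1.810
Star Q: d = 498 ly / 3.26 = 152.8 pc
Star Q: M = m − 5 log₁₀ d + 5 = -0.38 − 5·2.1840 + 5 = -6.300
ΔM = M_P − M_Q = 1.810 − (-6.300) = 8.110; smaller M is more luminous → Star Q.
L ratio = 10^(0.4 |ΔM|) = 10^3.244 = 1754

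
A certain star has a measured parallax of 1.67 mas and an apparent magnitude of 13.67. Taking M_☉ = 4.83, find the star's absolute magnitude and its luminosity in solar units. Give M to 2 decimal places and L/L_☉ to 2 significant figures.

d = 1/p = 1000/1.67 mas = 598.8 pc
M = m − 5 log₁₀ d + 5 = 13.67 − 5·2.7773 + 5 = 4.784
M − M_☉ = 4.784 − 4.83 = -0.046
L/L_☉ = 10^(−0.4 × -0.046) = 1.044

M ≈ 4.78; L/L_☉ ≈ 1.0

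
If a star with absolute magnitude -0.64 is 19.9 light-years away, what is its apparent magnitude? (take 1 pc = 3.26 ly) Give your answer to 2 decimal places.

d = 19.9 ly / 3.26 = 6.104 pc
m = M + 5 log₁₀ d − 5 = -0.64 + 5·0.7856 − 5 = -1.712

m ≈ -1.71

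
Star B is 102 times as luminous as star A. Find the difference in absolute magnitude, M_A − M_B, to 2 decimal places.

Pogson: ΔM = −2.5 log₁₀(ratio) = −2.5 log₁₀(102) = −2.5 × 2.0086 = -5.022
Star B is brighter so has the smaller magnitude: M_A − M_B is positive.

M_A − M_B ≈ 5.02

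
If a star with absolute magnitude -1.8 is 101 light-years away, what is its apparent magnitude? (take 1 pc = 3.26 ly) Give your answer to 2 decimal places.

d = 101 ly / 3.26 = 30.98 pc
m = M + 5 log₁₀ d − 5 = -1.8 + 5·1.4911 − 5 = 0.656

m ≈ 0.66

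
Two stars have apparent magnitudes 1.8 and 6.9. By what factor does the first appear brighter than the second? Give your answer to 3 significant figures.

110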